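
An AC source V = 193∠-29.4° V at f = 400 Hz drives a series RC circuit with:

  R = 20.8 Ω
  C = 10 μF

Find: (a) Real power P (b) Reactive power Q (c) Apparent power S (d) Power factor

Step 1 — Angular frequency: ω = 2π·f = 2π·400 = 2513 rad/s.
Step 2 — Component impedances:
  R: Z = R = 20.8 Ω
  C: Z = 1/(jωC) = -j/(ω·C) = 0 - j39.79 Ω
Step 3 — Series combination: Z_total = R + C = 20.8 - j39.79 Ω = 44.9∠-62.4° Ω.
Step 4 — Source phasor: V = 193∠-29.4° V = 168.1 - j94.74 V.
Step 5 — Current: I = V / Z = 3.605 + j2.341 A = 4.299∠33.0° A.
Step 6 — Complex power: S = V·I* = 384.4 - j735.2 VA.
Step 7 — Real power: P = Re(S) = 384.4 W.
Step 8 — Reactive power: Q = Im(S) = -735.2 VAR.
Step 9 — Apparent power: |S| = 829.6 VA.
Step 10 — Power factor: PF = P/|S| = 0.4633 (leading).

(a) P = 384.4 W  (b) Q = -735.2 VAR  (c) S = 829.6 VA  (d) PF = 0.4633 (leading)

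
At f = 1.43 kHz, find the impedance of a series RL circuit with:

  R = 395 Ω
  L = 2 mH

Step 1 — Angular frequency: ω = 2π·f = 2π·1430 = 8985 rad/s.
Step 2 — Component impedances:
  R: Z = R = 395 Ω
  L: Z = jωL = j·8985·0.002 = 0 + j17.97 Ω
Step 3 — Series combination: Z_total = R + L = 395 + j17.97 Ω = 395.4∠2.6° Ω.

Z = 395 + j17.97 Ω = 395.4∠2.6° Ω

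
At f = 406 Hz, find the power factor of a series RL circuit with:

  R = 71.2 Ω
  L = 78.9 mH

Step 1 — Angular frequency: ω = 2π·f = 2π·406 = 2551 rad/s.
Step 2 — Component impedances:
  R: Z = R = 71.2 Ω
  L: Z = jωL = j·2551·0.0789 = 0 + j201.3 Ω
Step 3 — Series combination: Z_total = R + L = 71.2 + j201.3 Ω = 213.5∠70.5° Ω.
Step 4 — Power factor: PF = cos(φ) = Re(Z)/|Z| = 71.2/213.5 = 0.3335.
Step 5 — Type: Im(Z) = 201.3 ⇒ lagging (phase φ = 70.5°).

PF = 0.3335 (lagging, φ = 70.5°)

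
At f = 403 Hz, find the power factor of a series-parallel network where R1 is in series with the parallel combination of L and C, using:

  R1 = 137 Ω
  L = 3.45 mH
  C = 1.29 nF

Step 1 — Angular frequency: ω = 2π·f = 2π·403 = 2532 rad/s.
Step 2 — Component impedances:
  R1: Z = R = 137 Ω
  L: Z = jωL = j·2532·0.00345 = 0 + j8.736 Ω
  C: Z = 1/(jωC) = -j/(ω·C) = 0 - j3.061e+05 Ω
Step 3 — Parallel branch: L || C = 1/(1/L + 1/C) = 0 + j8.736 Ω.
Step 4 — Series with R1: Z_total = R1 + (L || C) = 137 + j8.736 Ω = 137.3∠3.6° Ω.
Step 5 — Power factor: PF = cos(φ) = Re(Z)/|Z| = 137/137.28 = 0.998.
Step 6 — Type: Im(Z) = 8.736 ⇒ lagging (phase φ = 3.6°).

PF = 0.998 (lagging, φ = 3.6°)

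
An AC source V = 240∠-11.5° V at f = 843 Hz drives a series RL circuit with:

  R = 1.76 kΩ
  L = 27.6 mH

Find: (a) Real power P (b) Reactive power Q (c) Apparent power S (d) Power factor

Step 1 — Angular frequency: ω = 2π·f = 2π·843 = 5297 rad/s.
Step 2 — Component impedances:
  R: Z = R = 1760 Ω
  L: Z = jωL = j·5297·0.0276 = 0 + j146.2 Ω
Step 3 — Series combination: Z_total = R + L = 1760 + j146.2 Ω = 1766∠4.7° Ω.
Step 4 — Source phasor: V = 240∠-11.5° V = 235.2 - j47.85 V.
Step 5 — Current: I = V / Z = 0.1305 - j0.03802 A = 0.1359∠-16.2° A.
Step 6 — Complex power: S = V·I* = 32.5 + j2.7 VA.
Step 7 — Real power: P = Re(S) = 32.5 W.
Step 8 — Reactive power: Q = Im(S) = 2.7 VAR.
Step 9 — Apparent power: |S| = 32.61 VA.
Step 10 — Power factor: PF = P/|S| = 0.9966 (lagging).

(a) P = 32.5 W  (b) Q = 2.7 VAR  (c) S = 32.61 VA  (d) PF = 0.9966 (lagging)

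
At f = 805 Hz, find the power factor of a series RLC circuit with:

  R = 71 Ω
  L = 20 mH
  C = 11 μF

Step 1 — Angular frequency: ω = 2π·f = 2π·805 = 5058 rad/s.
Step 2 — Component impedances:
  R: Z = R = 71 Ω
  L: Z = jωL = j·5058·0.02 = 0 + j101.2 Ω
  C: Z = 1/(jωC) = -j/(ω·C) = 0 - j17.97 Ω
Step 3 — Series combination: Z_total = R + L + C = 71 + j83.19 Ω = 109.4∠49.5° Ω.
Step 4 — Power factor: PF = cos(φ) = Re(Z)/|Z| = 71/109.37 = 0.6492.
Step 5 — Type: Im(Z) = 83.19 ⇒ lagging (phase φ = 49.5°).

PF = 0.6492 (lagging, φ = 49.5°)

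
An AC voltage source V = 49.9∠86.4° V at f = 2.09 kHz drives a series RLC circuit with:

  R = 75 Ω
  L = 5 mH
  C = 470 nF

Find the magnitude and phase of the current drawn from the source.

Step 1 — Angular frequency: ω = 2π·f = 2π·2090 = 1.313e+04 rad/s.
Step 2 — Component impedances:
  R: Z = R = 75 Ω
  L: Z = jωL = j·1.313e+04·0.005 = 0 + j65.66 Ω
  C: Z = 1/(jωC) = -j/(ω·C) = 0 - j162 Ω
Step 3 — Series combination: Z_total = R + L + C = 75 - j96.36 Ω = 122.1∠-52.1° Ω.
Step 4 — Source phasor: V = 49.9∠86.4° V = 3.133 + j49.8 V.
Step 5 — Ohm's law: I = V / Z_total = (3.133 + j49.8) / (75 - j96.36) = -0.3061 + j0.2707 A.
Step 6 — Convert to polar: |I| = 0.4086 A, ∠I = 138.5°.

I = 0.4086∠138.5° A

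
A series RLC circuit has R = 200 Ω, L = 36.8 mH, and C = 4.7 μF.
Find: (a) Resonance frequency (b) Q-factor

Step 1 — Resonance condition Im(Z)=0 gives ω₀ = 1/√(LC).
Step 2 — ω₀ = 1/√(0.0368·4.7e-06) = 2405 rad/s.
Step 3 — f₀ = ω₀/(2π) = 382.7 Hz.
Step 4 — Series Q: Q = ω₀L/R = 2405·0.0368/200 = 0.4424.

(a) f₀ = 382.7 Hz  (b) Q = 0.4424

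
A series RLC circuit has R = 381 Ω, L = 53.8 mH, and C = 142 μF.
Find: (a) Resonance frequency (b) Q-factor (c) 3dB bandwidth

Step 1 — Resonance condition Im(Z)=0 gives ω₀ = 1/√(LC).
Step 2 — ω₀ = 1/√(0.0538·0.000142) = 361.8 rad/s.
Step 3 — f₀ = ω₀/(2π) = 57.58 Hz.
Step 4 — Series Q: Q = ω₀L/R = 361.8·0.0538/381 = 0.05109.
Step 5 — 3dB bandwidth: Δω = ω₀/Q = 7082 rad/s; BW = Δω/(2π) = 1127 Hz.

(a) f₀ = 57.58 Hz  (b) Q = 0.05109  (c) BW = 1127 Hz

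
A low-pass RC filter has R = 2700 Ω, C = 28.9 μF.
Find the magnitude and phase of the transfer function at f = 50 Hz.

Step 1 — Angular frequency: ω = 2π·50 = 314.2 rad/s.
Step 2 — Transfer function: H(jω) = 1/(1 + jωRC).
Step 3 — Denominator: 1 + jωRC = 1 + j·314.2·2700·2.89e-05 = 1 + j24.51.
Step 4 — H = 0.001661 - j0.04073.
Step 5 — Magnitude: |H| = 0.04076 (-27.8 dB); phase: φ = -87.7°.

|H| = 0.04076 (-27.8 dB), φ = -87.7°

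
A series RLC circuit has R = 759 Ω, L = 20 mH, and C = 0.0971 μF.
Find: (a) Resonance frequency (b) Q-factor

Step 1 — Resonance condition Im(Z)=0 gives ω₀ = 1/√(LC).
Step 2 — ω₀ = 1/√(0.02·9.71e-08) = 2.269e+04 rad/s.
Step 3 — f₀ = ω₀/(2π) = 3612 Hz.
Step 4 — Series Q: Q = ω₀L/R = 2.269e+04·0.02/759 = 0.5979.

(a) f₀ = 3612 Hz  (b) Q = 0.5979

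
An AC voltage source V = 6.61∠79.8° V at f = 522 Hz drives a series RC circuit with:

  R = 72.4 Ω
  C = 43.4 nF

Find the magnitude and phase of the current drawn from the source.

Step 1 — Angular frequency: ω = 2π·f = 2π·522 = 3280 rad/s.
Step 2 — Component impedances:
  R: Z = R = 72.4 Ω
  C: Z = 1/(jωC) = -j/(ω·C) = 0 - j7025 Ω
Step 3 — Series combination: Z_total = R + C = 72.4 - j7025 Ω = 7026∠-89.4° Ω.
Step 4 — Source phasor: V = 6.61∠79.8° V = 1.171 + j6.506 V.
Step 5 — Ohm's law: I = V / Z_total = (1.171 + j6.506) / (72.4 - j7025) = -0.0009242 + j0.0001761 A.
Step 6 — Convert to polar: |I| = 0.0009408 A, ∠I = 169.2°.

I = 0.0009408∠169.2° A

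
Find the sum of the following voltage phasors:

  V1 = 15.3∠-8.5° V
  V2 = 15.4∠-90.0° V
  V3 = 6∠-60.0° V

Step 1 — Convert each phasor to rectangular form:
  V1 = 15.3·(cos(-8.5°) + j·sin(-8.5°)) = 15.13 - j2.261 V
  V2 = 15.4·(cos(-90.0°) + j·sin(-90.0°)) = 0 - j15.4 V
  V3 = 6·(cos(-60.0°) + j·sin(-60.0°)) = 3 - j5.196 V
Step 2 — Sum components: V_total = 18.13 - j22.86 V.
Step 3 — Convert to polar: |V_total| = 29.18 V, ∠V_total = -51.6°.

V_total = 29.18∠-51.6° V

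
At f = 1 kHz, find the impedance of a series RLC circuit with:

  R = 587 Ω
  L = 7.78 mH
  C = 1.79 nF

Step 1 — Angular frequency: ω = 2π·f = 2π·1000 = 6283 rad/s.
Step 2 — Component impedances:
  R: Z = R = 587 Ω
  L: Z = jωL = j·6283·0.00778 = 0 + j48.88 Ω
  C: Z = 1/(jωC) = -j/(ω·C) = 0 - j8.891e+04 Ω
Step 3 — Series combination: Z_total = R + L + C = 587 - j8.886e+04 Ω = 8.887e+04∠-89.6° Ω.

Z = 587 - j8.886e+04 Ω = 8.887e+04∠-89.6° Ω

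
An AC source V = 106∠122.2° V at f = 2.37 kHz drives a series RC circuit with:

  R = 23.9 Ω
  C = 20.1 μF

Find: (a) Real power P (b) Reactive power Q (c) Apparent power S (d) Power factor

Step 1 — Angular frequency: ω = 2π·f = 2π·2370 = 1.489e+04 rad/s.
Step 2 — Component impedances:
  R: Z = R = 23.9 Ω
  C: Z = 1/(jωC) = -j/(ω·C) = 0 - j3.341 Ω
Step 3 — Series combination: Z_total = R + C = 23.9 - j3.341 Ω = 24.13∠-8.0° Ω.
Step 4 — Source phasor: V = 106∠122.2° V = -56.48 + j89.7 V.
Step 5 — Current: I = V / Z = -2.833 + j3.357 A = 4.392∠130.2° A.
Step 6 — Complex power: S = V·I* = 461.1 - j64.46 VA.
Step 7 — Real power: P = Re(S) = 461.1 W.
Step 8 — Reactive power: Q = Im(S) = -64.46 VAR.
Step 9 — Apparent power: |S| = 465.6 VA.
Step 10 — Power factor: PF = P/|S| = 0.9904 (leading).

(a) P = 461.1 W  (b) Q = -64.46 VAR  (c) S = 465.6 VA  (d) PF = 0.9904 (leading)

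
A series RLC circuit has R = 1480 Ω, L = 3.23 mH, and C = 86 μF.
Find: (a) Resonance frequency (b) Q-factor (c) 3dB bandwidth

Step 1 — Resonance: ω₀ = 1/√(LC) = 1/√(0.00323·8.6e-05) = 1897 rad/s.
Step 2 — f₀ = ω₀/(2π) = 302 Hz.
Step 3 — Series Q: Q = ω₀L/R = 1897·0.00323/1480 = 0.004141.
Step 4 — Bandwidth: Δω = ω₀/Q = 4.582e+05 rad/s; BW = Δω/(2π) = 7.293e+04 Hz.

(a) f₀ = 302 Hz  (b) Q = 0.004141  (c) BW = 7.293e+04 Hz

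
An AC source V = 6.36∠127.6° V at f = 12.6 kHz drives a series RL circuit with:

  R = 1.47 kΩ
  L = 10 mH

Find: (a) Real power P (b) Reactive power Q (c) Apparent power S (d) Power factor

Step 1 — Angular frequency: ω = 2π·f = 2π·1.26e+04 = 7.917e+04 rad/s.
Step 2 — Component impedances:
  R: Z = R = 1470 Ω
  L: Z = jωL = j·7.917e+04·0.01 = 0 + j791.7 Ω
Step 3 — Series combination: Z_total = R + L = 1470 + j791.7 Ω = 1670∠28.3° Ω.
Step 4 — Source phasor: V = 6.36∠127.6° V = -3.881 + j5.039 V.
Step 5 — Current: I = V / Z = -0.0006153 + j0.003759 A = 0.003809∠99.3° A.
Step 6 — Complex power: S = V·I* = 0.02133 + j0.01149 VA.
Step 7 — Real power: P = Re(S) = 0.02133 W.
Step 8 — Reactive power: Q = Im(S) = 0.01149 VAR.
Step 9 — Apparent power: |S| = 0.02423 VA.
Step 10 — Power factor: PF = P/|S| = 0.8804 (lagging).

(a) P = 0.02133 W  (b) Q = 0.01149 VAR  (c) S = 0.02423 VA  (d) PF = 0.8804 (lagging)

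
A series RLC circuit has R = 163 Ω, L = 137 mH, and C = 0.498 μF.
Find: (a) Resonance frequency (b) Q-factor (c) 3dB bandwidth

Step 1 — Resonance condition Im(Z)=0 gives ω₀ = 1/√(LC).
Step 2 — ω₀ = 1/√(0.137·4.98e-07) = 3828 rad/s.
Step 3 — f₀ = ω₀/(2π) = 609.3 Hz.
Step 4 — Series Q: Q = ω₀L/R = 3828·0.137/163 = 3.218.
Step 5 — 3dB bandwidth: Δω = ω₀/Q = 1190 rad/s; BW = Δω/(2π) = 189.4 Hz.

(a) f₀ = 609.3 Hz  (b) Q = 3.218  (c) BW = 189.4 Hz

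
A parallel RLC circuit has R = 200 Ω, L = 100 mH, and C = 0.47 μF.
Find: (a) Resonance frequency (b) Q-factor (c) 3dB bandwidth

Step 1 — Resonance: ω₀ = 1/√(LC) = 1/√(0.1·4.7e-07) = 4613 rad/s.
Step 2 — f₀ = ω₀/(2π) = 734.1 Hz.
Step 3 — Parallel Q: Q = R/(ω₀L) = 200/(4613·0.1) = 0.4336.
Step 4 — Bandwidth: Δω = ω₀/Q = 1.064e+04 rad/s; BW = Δω/(2π) = 1693 Hz.

(a) f₀ = 734.1 Hz  (b) Q = 0.4336  (c) BW = 1693 Hz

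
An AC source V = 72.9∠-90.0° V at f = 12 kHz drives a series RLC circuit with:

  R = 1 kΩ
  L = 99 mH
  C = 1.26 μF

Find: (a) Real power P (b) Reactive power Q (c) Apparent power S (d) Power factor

Step 1 — Angular frequency: ω = 2π·f = 2π·1.2e+04 = 7.54e+04 rad/s.
Step 2 — Component impedances:
  R: Z = R = 1000 Ω
  L: Z = jωL = j·7.54e+04·0.099 = 0 + j7464 Ω
  C: Z = 1/(jωC) = -j/(ω·C) = 0 - j10.53 Ω
Step 3 — Series combination: Z_total = R + L + C = 1000 + j7454 Ω = 7521∠82.4° Ω.
Step 4 — Source phasor: V = 72.9∠-90.0° V = 0 - j72.9 V.
Step 5 — Current: I = V / Z = -0.009607 - j0.001289 A = 0.009693∠-172.4° A.
Step 6 — Complex power: S = V·I* = 0.09396 + j0.7004 VA.
Step 7 — Real power: P = Re(S) = 0.09396 W.
Step 8 — Reactive power: Q = Im(S) = 0.7004 VAR.
Step 9 — Apparent power: |S| = 0.7066 VA.
Step 10 — Power factor: PF = P/|S| = 0.133 (lagging).

(a) P = 0.09396 W  (b) Q = 0.7004 VAR  (c) S = 0.7066 VA  (d) PF = 0.133 (lagging)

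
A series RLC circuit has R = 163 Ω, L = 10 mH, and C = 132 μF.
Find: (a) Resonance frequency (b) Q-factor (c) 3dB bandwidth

Step 1 — Resonance condition Im(Z)=0 gives ω₀ = 1/√(LC).
Step 2 — ω₀ = 1/√(0.01·0.000132) = 870.4 rad/s.
Step 3 — f₀ = ω₀/(2π) = 138.5 Hz.
Step 4 — Series Q: Q = ω₀L/R = 870.4·0.01/163 = 0.0534.
Step 5 — 3dB bandwidth: Δω = ω₀/Q = 1.63e+04 rad/s; BW = Δω/(2π) = 2594 Hz.

(a) f₀ = 138.5 Hz  (b) Q = 0.0534  (c) BW = 2594 Hz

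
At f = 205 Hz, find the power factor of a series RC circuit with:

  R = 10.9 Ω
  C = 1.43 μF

Step 1 — Angular frequency: ω = 2π·f = 2π·205 = 1288 rad/s.
Step 2 — Component impedances:
  R: Z = R = 10.9 Ω
  C: Z = 1/(jωC) = -j/(ω·C) = 0 - j542.9 Ω
Step 3 — Series combination: Z_total = R + C = 10.9 - j542.9 Ω = 543∠-88.8° Ω.
Step 4 — Power factor: PF = cos(φ) = Re(Z)/|Z| = 10.9/543 = 0.02007.
Step 5 — Type: Im(Z) = -542.9 ⇒ leading (phase φ = -88.8°).

PF = 0.02007 (leading, φ = -88.8°)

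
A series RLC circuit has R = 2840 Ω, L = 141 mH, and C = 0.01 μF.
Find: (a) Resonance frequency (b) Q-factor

Step 1 — Resonance condition Im(Z)=0 gives ω₀ = 1/√(LC).
Step 2 — ω₀ = 1/√(0.141·1e-08) = 2.663e+04 rad/s.
Step 3 — f₀ = ω₀/(2π) = 4238 Hz.
Step 4 — Series Q: Q = ω₀L/R = 2.663e+04·0.141/2840 = 1.322.

(a) f₀ = 4238 Hz  (b) Q = 1.322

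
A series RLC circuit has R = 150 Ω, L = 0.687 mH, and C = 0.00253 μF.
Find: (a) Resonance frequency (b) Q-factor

Step 1 — Resonance condition Im(Z)=0 gives ω₀ = 1/√(LC).
Step 2 — ω₀ = 1/√(0.000687·2.53e-09) = 7.585e+05 rad/s.
Step 3 — f₀ = ω₀/(2π) = 1.207e+05 Hz.
Step 4 — Series Q: Q = ω₀L/R = 7.585e+05·0.000687/150 = 3.474.

(a) f₀ = 1.207e+05 Hz  (b) Q = 3.474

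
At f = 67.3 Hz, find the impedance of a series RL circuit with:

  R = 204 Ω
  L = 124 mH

Step 1 — Angular frequency: ω = 2π·f = 2π·67.3 = 422.9 rad/s.
Step 2 — Component impedances:
  R: Z = R = 204 Ω
  L: Z = jωL = j·422.9·0.124 = 0 + j52.43 Ω
Step 3 — Series combination: Z_total = R + L = 204 + j52.43 Ω = 210.6∠14.4° Ω.

Z = 204 + j52.43 Ω = 210.6∠14.4° Ω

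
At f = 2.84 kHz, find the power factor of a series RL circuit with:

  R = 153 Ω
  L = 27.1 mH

Step 1 — Angular frequency: ω = 2π·f = 2π·2840 = 1.784e+04 rad/s.
Step 2 — Component impedances:
  R: Z = R = 153 Ω
  L: Z = jωL = j·1.784e+04·0.0271 = 0 + j483.6 Ω
Step 3 — Series combination: Z_total = R + L = 153 + j483.6 Ω = 507.2∠72.4° Ω.
Step 4 — Power factor: PF = cos(φ) = Re(Z)/|Z| = 153/507.2 = 0.3017.
Step 5 — Type: Im(Z) = 483.6 ⇒ lagging (phase φ = 72.4°).

PF = 0.3017 (lagging, φ = 72.4°)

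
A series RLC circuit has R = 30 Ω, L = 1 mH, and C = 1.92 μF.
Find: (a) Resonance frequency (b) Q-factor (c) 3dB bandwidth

Step 1 — Resonance condition Im(Z)=0 gives ω₀ = 1/√(LC).
Step 2 — ω₀ = 1/√(0.001·1.92e-06) = 2.282e+04 rad/s.
Step 3 — f₀ = ω₀/(2π) = 3632 Hz.
Step 4 — Series Q: Q = ω₀L/R = 2.282e+04·0.001/30 = 0.7607.
Step 5 — 3dB bandwidth: Δω = ω₀/Q = 3e+04 rad/s; BW = Δω/(2π) = 4775 Hz.

(a) f₀ = 3632 Hz  (b) Q = 0.7607  (c) BW = 4775 Hz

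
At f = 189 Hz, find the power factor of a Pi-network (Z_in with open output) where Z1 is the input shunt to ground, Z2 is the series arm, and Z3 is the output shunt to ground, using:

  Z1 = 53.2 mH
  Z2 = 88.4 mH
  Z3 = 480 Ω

Step 1 — Angular frequency: ω = 2π·f = 2π·189 = 1188 rad/s.
Step 2 — Component impedances:
  Z1: Z = jωL = j·1188·0.0532 = 0 + j63.18 Ω
  Z2: Z = jωL = j·1188·0.0884 = 0 + j105 Ω
  Z3: Z = R = 480 Ω
Step 3 — With open output, the series arm Z2 and the output shunt Z3 appear in series to ground: Z2 + Z3 = 480 + j105 Ω.
Step 4 — Parallel with input shunt Z1: Z_in = Z1 || (Z2 + Z3) = 7.406 + j60.58 Ω = 61.03∠83.0° Ω.
Step 5 — Power factor: PF = cos(φ) = Re(Z)/|Z| = 7.4062/61.033 = 0.1213.
Step 6 — Type: Im(Z) = 60.58 ⇒ lagging (phase φ = 83.0°).

PF = 0.1213 (lagging, φ = 83.0°)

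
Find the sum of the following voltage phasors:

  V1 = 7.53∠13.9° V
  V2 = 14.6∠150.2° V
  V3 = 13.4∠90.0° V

Step 1 — Convert each phasor to rectangular form:
  V1 = 7.53·(cos(13.9°) + j·sin(13.9°)) = 7.309 + j1.809 V
  V2 = 14.6·(cos(150.2°) + j·sin(150.2°)) = -12.67 + j7.256 V
  V3 = 13.4·(cos(90.0°) + j·sin(90.0°)) = 0 + j13.4 V
Step 2 — Sum components: V_total = -5.36 + j22.46 V.
Step 3 — Convert to polar: |V_total| = 23.1 V, ∠V_total = 103.4°.

V_total = 23.1∠103.4° V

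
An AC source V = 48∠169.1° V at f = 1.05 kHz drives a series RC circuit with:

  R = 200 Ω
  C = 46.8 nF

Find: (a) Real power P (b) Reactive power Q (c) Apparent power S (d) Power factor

Step 1 — Angular frequency: ω = 2π·f = 2π·1050 = 6597 rad/s.
Step 2 — Component impedances:
  R: Z = R = 200 Ω
  C: Z = 1/(jωC) = -j/(ω·C) = 0 - j3239 Ω
Step 3 — Series combination: Z_total = R + C = 200 - j3239 Ω = 3245∠-86.5° Ω.
Step 4 — Source phasor: V = 48∠169.1° V = -47.13 + j9.077 V.
Step 5 — Current: I = V / Z = -0.003687 - j0.01433 A = 0.01479∠-104.4° A.
Step 6 — Complex power: S = V·I* = 0.04376 - j0.7087 VA.
Step 7 — Real power: P = Re(S) = 0.04376 W.
Step 8 — Reactive power: Q = Im(S) = -0.7087 VAR.
Step 9 — Apparent power: |S| = 0.71 VA.
Step 10 — Power factor: PF = P/|S| = 0.06163 (leading).

(a) P = 0.04376 W  (b) Q = -0.7087 VAR  (c) S = 0.71 VA  (d) PF = 0.06163 (leading)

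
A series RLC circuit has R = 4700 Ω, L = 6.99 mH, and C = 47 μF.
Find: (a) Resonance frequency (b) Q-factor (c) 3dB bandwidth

Step 1 — Resonance: ω₀ = 1/√(LC) = 1/√(0.00699·4.7e-05) = 1745 rad/s.
Step 2 — f₀ = ω₀/(2π) = 277.7 Hz.
Step 3 — Series Q: Q = ω₀L/R = 1745·0.00699/4700 = 0.002595.
Step 4 — Bandwidth: Δω = ω₀/Q = 6.724e+05 rad/s; BW = Δω/(2π) = 1.07e+05 Hz.

(a) f₀ = 277.7 Hz  (b) Q = 0.002595  (c) BW = 1.07e+05 Hz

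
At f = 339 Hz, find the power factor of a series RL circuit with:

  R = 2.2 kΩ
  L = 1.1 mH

Step 1 — Angular frequency: ω = 2π·f = 2π·339 = 2130 rad/s.
Step 2 — Component impedances:
  R: Z = R = 2200 Ω
  L: Z = jωL = j·2130·0.0011 = 0 + j2.343 Ω
Step 3 — Series combination: Z_total = R + L = 2200 + j2.343 Ω = 2200∠0.1° Ω.
Step 4 — Power factor: PF = cos(φ) = Re(Z)/|Z| = 2200/2200 = 1.
Step 5 — Type: Im(Z) = 2.343 ⇒ lagging (phase φ = 0.1°).

PF = 1 (lagging, φ = 0.1°)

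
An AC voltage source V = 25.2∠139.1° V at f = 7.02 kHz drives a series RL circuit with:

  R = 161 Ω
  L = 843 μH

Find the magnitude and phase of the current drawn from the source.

Step 1 — Angular frequency: ω = 2π·f = 2π·7020 = 4.411e+04 rad/s.
Step 2 — Component impedances:
  R: Z = R = 161 Ω
  L: Z = jωL = j·4.411e+04·0.000843 = 0 + j37.18 Ω
Step 3 — Series combination: Z_total = R + L = 161 + j37.18 Ω = 165.2∠13.0° Ω.
Step 4 — Source phasor: V = 25.2∠139.1° V = -19.05 + j16.5 V.
Step 5 — Ohm's law: I = V / Z_total = (-19.05 + j16.5) / (161 + j37.18) = -0.08985 + j0.1232 A.
Step 6 — Convert to polar: |I| = 0.1525 A, ∠I = 126.1°.

I = 0.1525∠126.1° A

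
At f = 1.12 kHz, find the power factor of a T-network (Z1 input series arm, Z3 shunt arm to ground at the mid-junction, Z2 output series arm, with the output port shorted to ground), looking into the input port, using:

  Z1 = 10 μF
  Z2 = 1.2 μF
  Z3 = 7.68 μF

Step 1 — Angular frequency: ω = 2π·f = 2π·1120 = 7037 rad/s.
Step 2 — Component impedances:
  Z1: Z = 1/(jωC) = -j/(ω·C) = 0 - j14.21 Ω
  Z2: Z = 1/(jωC) = -j/(ω·C) = 0 - j118.4 Ω
  Z3: Z = 1/(jωC) = -j/(ω·C) = 0 - j18.5 Ω
Step 3 — With the output port shorted to ground, the output series arm Z2 runs from the junction to ground; the shunt arm Z3 also runs from the junction to ground. They appear in parallel: Z3 || Z2 = 0 - j16 Ω.
Step 4 — Series with input arm Z1: Z_in = Z1 + (Z3 || Z2) = 0 - j30.21 Ω = 30.21∠-90.0° Ω.
Step 5 — Power factor: PF = cos(φ) = Re(Z)/|Z| = 0/30.21 = 0.
Step 6 — Type: Im(Z) = -30.21 ⇒ leading (phase φ = -90.0°).

PF = 0 (leading, φ = -90.0°)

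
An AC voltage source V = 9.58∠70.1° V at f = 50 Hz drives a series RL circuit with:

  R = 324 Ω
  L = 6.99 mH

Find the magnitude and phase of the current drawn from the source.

Step 1 — Angular frequency: ω = 2π·f = 2π·50 = 314.2 rad/s.
Step 2 — Component impedances:
  R: Z = R = 324 Ω
  L: Z = jωL = j·314.2·0.00699 = 0 + j2.196 Ω
Step 3 — Series combination: Z_total = R + L = 324 + j2.196 Ω = 324∠0.4° Ω.
Step 4 — Source phasor: V = 9.58∠70.1° V = 3.261 + j9.008 V.
Step 5 — Ohm's law: I = V / Z_total = (3.261 + j9.008) / (324 + j2.196) = 0.01025 + j0.02773 A.
Step 6 — Convert to polar: |I| = 0.02957 A, ∠I = 69.7°.

I = 0.02957∠69.7° A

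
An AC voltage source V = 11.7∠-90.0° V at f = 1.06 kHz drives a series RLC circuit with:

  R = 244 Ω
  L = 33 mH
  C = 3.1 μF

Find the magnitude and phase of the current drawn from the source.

Step 1 — Angular frequency: ω = 2π·f = 2π·1060 = 6660 rad/s.
Step 2 — Component impedances:
  R: Z = R = 244 Ω
  L: Z = jωL = j·6660·0.033 = 0 + j219.8 Ω
  C: Z = 1/(jωC) = -j/(ω·C) = 0 - j48.43 Ω
Step 3 — Series combination: Z_total = R + L + C = 244 + j171.4 Ω = 298.2∠35.1° Ω.
Step 4 — Source phasor: V = 11.7∠-90.0° V = 0 - j11.7 V.
Step 5 — Ohm's law: I = V / Z_total = (0 - j11.7) / (244 + j171.4) = -0.02255 - j0.03211 A.
Step 6 — Convert to polar: |I| = 0.03924 A, ∠I = -125.1°.

I = 0.03924∠-125.1° A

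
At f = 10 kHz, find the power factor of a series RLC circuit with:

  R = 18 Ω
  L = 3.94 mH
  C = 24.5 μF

Step 1 — Angular frequency: ω = 2π·f = 2π·1e+04 = 6.283e+04 rad/s.
Step 2 — Component impedances:
  R: Z = R = 18 Ω
  L: Z = jωL = j·6.283e+04·0.00394 = 0 + j247.6 Ω
  C: Z = 1/(jωC) = -j/(ω·C) = 0 - j0.6496 Ω
Step 3 — Series combination: Z_total = R + L + C = 18 + j246.9 Ω = 247.6∠85.8° Ω.
Step 4 — Power factor: PF = cos(φ) = Re(Z)/|Z| = 18/247.56 = 0.07271.
Step 5 — Type: Im(Z) = 246.9 ⇒ lagging (phase φ = 85.8°).

PF = 0.07271 (lagging, φ = 85.8°)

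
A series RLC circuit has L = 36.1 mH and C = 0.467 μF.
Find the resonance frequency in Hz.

Step 1 — Resonance condition Im(Z)=0 gives ω₀ = 1/√(LC).
Step 2 — ω₀ = 1/√(0.0361·4.67e-07) = 7702 rad/s.
Step 3 — f₀ = ω₀/(2π) = 1226 Hz.

f₀ = 1226 Hz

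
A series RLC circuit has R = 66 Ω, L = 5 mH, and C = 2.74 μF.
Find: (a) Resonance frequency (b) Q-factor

Step 1 — Resonance condition Im(Z)=0 gives ω₀ = 1/√(LC).
Step 2 — ω₀ = 1/√(0.005·2.74e-06) = 8544 rad/s.
Step 3 — f₀ = ω₀/(2π) = 1360 Hz.
Step 4 — Series Q: Q = ω₀L/R = 8544·0.005/66 = 0.6472.

(a) f₀ = 1360 Hz  (b) Q = 0.6472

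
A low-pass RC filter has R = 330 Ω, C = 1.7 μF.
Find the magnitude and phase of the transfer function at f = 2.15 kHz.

Step 1 — Angular frequency: ω = 2π·2150 = 1.351e+04 rad/s.
Step 2 — Transfer function: H(jω) = 1/(1 + jωRC).
Step 3 — Denominator: 1 + jωRC = 1 + j·1.351e+04·330·1.7e-06 = 1 + j7.578.
Step 4 — H = 0.01711 - j0.1297.
Step 5 — Magnitude: |H| = 0.1308 (-17.7 dB); phase: φ = -82.5°.

|H| = 0.1308 (-17.7 dB), φ = -82.5°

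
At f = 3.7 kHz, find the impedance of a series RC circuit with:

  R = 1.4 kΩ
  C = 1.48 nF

Step 1 — Angular frequency: ω = 2π·f = 2π·3700 = 2.325e+04 rad/s.
Step 2 — Component impedances:
  R: Z = R = 1400 Ω
  C: Z = 1/(jωC) = -j/(ω·C) = 0 - j2.906e+04 Ω
Step 3 — Series combination: Z_total = R + C = 1400 - j2.906e+04 Ω = 2.91e+04∠-87.2° Ω.

Z = 1400 - j2.906e+04 Ω = 2.91e+04∠-87.2° Ω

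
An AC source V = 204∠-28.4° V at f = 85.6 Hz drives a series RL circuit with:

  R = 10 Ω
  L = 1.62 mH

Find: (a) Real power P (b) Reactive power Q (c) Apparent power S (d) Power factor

Step 1 — Angular frequency: ω = 2π·f = 2π·85.6 = 537.8 rad/s.
Step 2 — Component impedances:
  R: Z = R = 10 Ω
  L: Z = jωL = j·537.8·0.00162 = 0 + j0.8713 Ω
Step 3 — Series combination: Z_total = R + L = 10 + j0.8713 Ω = 10.04∠5.0° Ω.
Step 4 — Source phasor: V = 204∠-28.4° V = 179.4 - j97.03 V.
Step 5 — Current: I = V / Z = 16.97 - j11.18 A = 20.32∠-33.4° A.
Step 6 — Complex power: S = V·I* = 4130 + j359.9 VA.
Step 7 — Real power: P = Re(S) = 4130 W.
Step 8 — Reactive power: Q = Im(S) = 359.9 VAR.
Step 9 — Apparent power: |S| = 4146 VA.
Step 10 — Power factor: PF = P/|S| = 0.9962 (lagging).

(a) P = 4130 W  (b) Q = 359.9 VAR  (c) S = 4146 VA  (d) PF = 0.9962 (lagging)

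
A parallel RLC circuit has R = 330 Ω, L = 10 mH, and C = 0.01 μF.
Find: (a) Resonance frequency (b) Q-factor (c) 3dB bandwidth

Step 1 — Resonance: ω₀ = 1/√(LC) = 1/√(0.01·1e-08) = 1e+05 rad/s.
Step 2 — f₀ = ω₀/(2π) = 1.592e+04 Hz.
Step 3 — Parallel Q: Q = R/(ω₀L) = 330/(1e+05·0.01) = 0.33.
Step 4 — Bandwidth: Δω = ω₀/Q = 3.03e+05 rad/s; BW = Δω/(2π) = 4.823e+04 Hz.

(a) f₀ = 1.592e+04 Hz  (b) Q = 0.33  (c) BW = 4.823e+04 Hz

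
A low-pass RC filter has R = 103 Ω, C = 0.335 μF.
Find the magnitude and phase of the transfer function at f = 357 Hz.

Step 1 — Angular frequency: ω = 2π·357 = 2243 rad/s.
Step 2 — Transfer function: H(jω) = 1/(1 + jωRC).
Step 3 — Denominator: 1 + jωRC = 1 + j·2243·103·3.35e-07 = 1 + j0.0774.
Step 4 — H = 0.994 - j0.07694.
Step 5 — Magnitude: |H| = 0.997 (-0.0 dB); phase: φ = -4.4°.

|H| = 0.997 (-0.0 dB), φ = -4.4°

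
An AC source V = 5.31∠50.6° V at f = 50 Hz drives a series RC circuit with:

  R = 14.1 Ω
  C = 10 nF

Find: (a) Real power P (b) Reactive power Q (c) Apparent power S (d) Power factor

Step 1 — Angular frequency: ω = 2π·f = 2π·50 = 314.2 rad/s.
Step 2 — Component impedances:
  R: Z = R = 14.1 Ω
  C: Z = 1/(jωC) = -j/(ω·C) = 0 - j3.183e+05 Ω
Step 3 — Series combination: Z_total = R + C = 14.1 - j3.183e+05 Ω = 3.183e+05∠-90.0° Ω.
Step 4 — Source phasor: V = 5.31∠50.6° V = 3.37 + j4.103 V.
Step 5 — Current: I = V / Z = -1.289e-05 + j1.059e-05 A = 1.668e-05∠140.6° A.
Step 6 — Complex power: S = V·I* = 3.924e-09 - j8.858e-05 VA.
Step 7 — Real power: P = Re(S) = 3.924e-09 W.
Step 8 — Reactive power: Q = Im(S) = -8.858e-05 VAR.
Step 9 — Apparent power: |S| = 8.858e-05 VA.
Step 10 — Power factor: PF = P/|S| = 4.43e-05 (leading).

(a) P = 3.924e-09 W  (b) Q = -8.858e-05 VAR  (c) S = 8.858e-05 VA  (d) PF = 4.43e-05 (leading)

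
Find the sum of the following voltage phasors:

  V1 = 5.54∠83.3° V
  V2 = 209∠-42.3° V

Step 1 — Convert each phasor to rectangular form:
  V1 = 5.54·(cos(83.3°) + j·sin(83.3°)) = 0.6464 + j5.502 V
  V2 = 209·(cos(-42.3°) + j·sin(-42.3°)) = 154.6 - j140.7 V
Step 2 — Sum components: V_total = 155.2 - j135.2 V.
Step 3 — Convert to polar: |V_total| = 205.8 V, ∠V_total = -41.0°.

V_total = 205.8∠-41.0° V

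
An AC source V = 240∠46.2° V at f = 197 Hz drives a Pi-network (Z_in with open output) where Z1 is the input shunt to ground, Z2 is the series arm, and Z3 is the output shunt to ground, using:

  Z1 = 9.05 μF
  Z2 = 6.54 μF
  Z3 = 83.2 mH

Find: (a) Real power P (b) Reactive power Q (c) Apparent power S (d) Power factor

Step 1 — Angular frequency: ω = 2π·f = 2π·197 = 1238 rad/s.
Step 2 — Component impedances:
  Z1: Z = 1/(jωC) = -j/(ω·C) = 0 - j89.27 Ω
  Z2: Z = 1/(jωC) = -j/(ω·C) = 0 - j123.5 Ω
  Z3: Z = jωL = j·1238·0.0832 = 0 + j103 Ω
Step 3 — With open output, the series arm Z2 and the output shunt Z3 appear in series to ground: Z2 + Z3 = 0 - j20.55 Ω.
Step 4 — Parallel with input shunt Z1: Z_in = Z1 || (Z2 + Z3) = 0 - j16.7 Ω = 16.7∠-90.0° Ω.
Step 5 — Source phasor: V = 240∠46.2° V = 166.1 + j173.2 V.
Step 6 — Current: I = V / Z = -10.37 + j9.945 A = 14.37∠136.2° A.
Step 7 — Complex power: S = V·I* = 0 - j3449 VA.
Step 8 — Real power: P = Re(S) = 0 W.
Step 9 — Reactive power: Q = Im(S) = -3449 VAR.
Step 10 — Apparent power: |S| = 3449 VA.
Step 11 — Power factor: PF = P/|S| = 0 (leading).

(a) P = 0 W  (b) Q = -3449 VAR  (c) S = 3449 VA  (d) PF = 0 (leading)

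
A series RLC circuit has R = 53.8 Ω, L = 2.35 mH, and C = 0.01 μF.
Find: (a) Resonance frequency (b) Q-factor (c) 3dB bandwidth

Step 1 — Resonance condition Im(Z)=0 gives ω₀ = 1/√(LC).
Step 2 — ω₀ = 1/√(0.00235·1e-08) = 2.063e+05 rad/s.
Step 3 — f₀ = ω₀/(2π) = 3.283e+04 Hz.
Step 4 — Series Q: Q = ω₀L/R = 2.063e+05·0.00235/53.8 = 9.011.
Step 5 — 3dB bandwidth: Δω = ω₀/Q = 2.289e+04 rad/s; BW = Δω/(2π) = 3644 Hz.

(a) f₀ = 3.283e+04 Hz  (b) Q = 9.011  (c) BW = 3644 Hz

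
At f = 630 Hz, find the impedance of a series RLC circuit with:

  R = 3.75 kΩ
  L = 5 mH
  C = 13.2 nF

Step 1 — Angular frequency: ω = 2π·f = 2π·630 = 3958 rad/s.
Step 2 — Component impedances:
  R: Z = R = 3750 Ω
  L: Z = jωL = j·3958·0.005 = 0 + j19.79 Ω
  C: Z = 1/(jωC) = -j/(ω·C) = 0 - j1.914e+04 Ω
Step 3 — Series combination: Z_total = R + L + C = 3750 - j1.912e+04 Ω = 1.948e+04∠-78.9° Ω.

Z = 3750 - j1.912e+04 Ω = 1.948e+04∠-78.9° Ω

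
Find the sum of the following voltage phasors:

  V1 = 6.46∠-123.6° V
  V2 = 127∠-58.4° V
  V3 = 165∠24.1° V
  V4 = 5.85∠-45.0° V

Step 1 — Convert each phasor to rectangular form:
  V1 = 6.46·(cos(-123.6°) + j·sin(-123.6°)) = -3.575 - j5.381 V
  V2 = 127·(cos(-58.4°) + j·sin(-58.4°)) = 66.55 - j108.2 V
  V3 = 165·(cos(24.1°) + j·sin(24.1°)) = 150.6 + j67.37 V
  V4 = 5.85·(cos(-45.0°) + j·sin(-45.0°)) = 4.137 - j4.137 V
Step 2 — Sum components: V_total = 217.7 - j50.31 V.
Step 3 — Convert to polar: |V_total| = 223.5 V, ∠V_total = -13.0°.

V_total = 223.5∠-13.0° V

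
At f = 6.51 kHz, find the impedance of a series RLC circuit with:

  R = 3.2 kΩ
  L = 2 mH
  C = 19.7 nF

Step 1 — Angular frequency: ω = 2π·f = 2π·6510 = 4.09e+04 rad/s.
Step 2 — Component impedances:
  R: Z = R = 3200 Ω
  L: Z = jωL = j·4.09e+04·0.002 = 0 + j81.81 Ω
  C: Z = 1/(jωC) = -j/(ω·C) = 0 - j1241 Ω
Step 3 — Series combination: Z_total = R + L + C = 3200 - j1159 Ω = 3403∠-19.9° Ω.

Z = 3200 - j1159 Ω = 3403∠-19.9° Ω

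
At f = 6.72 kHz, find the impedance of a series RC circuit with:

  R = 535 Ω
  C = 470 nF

Step 1 — Angular frequency: ω = 2π·f = 2π·6720 = 4.222e+04 rad/s.
Step 2 — Component impedances:
  R: Z = R = 535 Ω
  C: Z = 1/(jωC) = -j/(ω·C) = 0 - j50.39 Ω
Step 3 — Series combination: Z_total = R + C = 535 - j50.39 Ω = 537.4∠-5.4° Ω.

Z = 535 - j50.39 Ω = 537.4∠-5.4° Ω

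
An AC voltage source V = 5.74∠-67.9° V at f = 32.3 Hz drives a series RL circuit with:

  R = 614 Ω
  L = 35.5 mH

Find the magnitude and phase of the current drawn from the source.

Step 1 — Angular frequency: ω = 2π·f = 2π·32.3 = 202.9 rad/s.
Step 2 — Component impedances:
  R: Z = R = 614 Ω
  L: Z = jωL = j·202.9·0.0355 = 0 + j7.205 Ω
Step 3 — Series combination: Z_total = R + L = 614 + j7.205 Ω = 614∠0.7° Ω.
Step 4 — Source phasor: V = 5.74∠-67.9° V = 2.16 - j5.318 V.
Step 5 — Ohm's law: I = V / Z_total = (2.16 - j5.318) / (614 + j7.205) = 0.003415 - j0.008702 A.
Step 6 — Convert to polar: |I| = 0.009348 A, ∠I = -68.6°.

I = 0.009348∠-68.6° A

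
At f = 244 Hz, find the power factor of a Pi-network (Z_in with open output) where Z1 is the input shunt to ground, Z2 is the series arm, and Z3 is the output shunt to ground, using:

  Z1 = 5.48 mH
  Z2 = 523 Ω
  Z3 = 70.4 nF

Step 1 — Angular frequency: ω = 2π·f = 2π·244 = 1533 rad/s.
Step 2 — Component impedances:
  Z1: Z = jωL = j·1533·0.00548 = 0 + j8.401 Ω
  Z2: Z = R = 523 Ω
  Z3: Z = 1/(jωC) = -j/(ω·C) = 0 - j9265 Ω
Step 3 — With open output, the series arm Z2 and the output shunt Z3 appear in series to ground: Z2 + Z3 = 523 - j9265 Ω.
Step 4 — Parallel with input shunt Z1: Z_in = Z1 || (Z2 + Z3) = 0.0004294 + j8.409 Ω = 8.409∠90.0° Ω.
Step 5 — Power factor: PF = cos(φ) = Re(Z)/|Z| = 0.00042943/8.409 = 5.107e-05.
Step 6 — Type: Im(Z) = 8.409 ⇒ lagging (phase φ = 90.0°).

PF = 5.107e-05 (lagging, φ = 90.0°)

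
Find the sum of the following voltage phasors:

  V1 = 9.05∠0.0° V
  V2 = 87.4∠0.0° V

Step 1 — Convert each phasor to rectangular form:
  V1 = 9.05·(cos(0.0°) + j·sin(0.0°)) = 9.05 V
  V2 = 87.4·(cos(0.0°) + j·sin(0.0°)) = 87.4 V
Step 2 — Sum components: V_total = 96.45 V.
Step 3 — Convert to polar: |V_total| = 96.45 V, ∠V_total = 0.0°.

V_total = 96.45∠0.0° V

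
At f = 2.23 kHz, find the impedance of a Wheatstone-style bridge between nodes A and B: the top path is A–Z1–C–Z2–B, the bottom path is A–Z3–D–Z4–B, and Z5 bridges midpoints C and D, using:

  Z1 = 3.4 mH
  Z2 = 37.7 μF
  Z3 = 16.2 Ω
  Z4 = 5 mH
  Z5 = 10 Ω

Step 1 — Angular frequency: ω = 2π·f = 2π·2230 = 1.401e+04 rad/s.
Step 2 — Component impedances:
  Z1: Z = jωL = j·1.401e+04·0.0034 = 0 + j47.64 Ω
  Z2: Z = 1/(jωC) = -j/(ω·C) = 0 - j1.893 Ω
  Z3: Z = R = 16.2 Ω
  Z4: Z = jωL = j·1.401e+04·0.005 = 0 + j70.06 Ω
  Z5: Z = R = 10 Ω
Step 3 — Bridge requires nodal analysis (the Z5 bridge couples midpoints C and D, so the two paths cannot be reduced to a simple series/parallel combination). Setting node B to ground and injecting 1 A at node A, the 3-node admittance system at A, C, D solves to V_A = Z_AB = 19.51 + j9.858 Ω = 21.86∠26.8° Ω.

Z = 19.51 + j9.858 Ω = 21.86∠26.8° Ω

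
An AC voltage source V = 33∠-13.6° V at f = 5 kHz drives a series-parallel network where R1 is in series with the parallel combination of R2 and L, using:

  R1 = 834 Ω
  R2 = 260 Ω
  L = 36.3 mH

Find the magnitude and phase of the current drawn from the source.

Step 1 — Angular frequency: ω = 2π·f = 2π·5000 = 3.142e+04 rad/s.
Step 2 — Component impedances:
  R1: Z = R = 834 Ω
  R2: Z = R = 260 Ω
  L: Z = jωL = j·3.142e+04·0.0363 = 0 + j1140 Ω
Step 3 — Parallel branch: R2 || L = 1/(1/R2 + 1/L) = 247.2 + j56.35 Ω.
Step 4 — Series with R1: Z_total = R1 + (R2 || L) = 1081 + j56.35 Ω = 1083∠3.0° Ω.
Step 5 — Source phasor: V = 33∠-13.6° V = 32.07 - j7.76 V.
Step 6 — Ohm's law: I = V / Z_total = (32.07 - j7.76) / (1081 + j56.35) = 0.02921 - j0.0087 A.
Step 7 — Convert to polar: |I| = 0.03048 A, ∠I = -16.6°.

I = 0.03048∠-16.6° A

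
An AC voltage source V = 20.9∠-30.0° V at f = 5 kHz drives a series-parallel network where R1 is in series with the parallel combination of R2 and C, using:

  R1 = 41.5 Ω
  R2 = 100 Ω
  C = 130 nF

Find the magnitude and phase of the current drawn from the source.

Step 1 — Angular frequency: ω = 2π·f = 2π·5000 = 3.142e+04 rad/s.
Step 2 — Component impedances:
  R1: Z = R = 41.5 Ω
  R2: Z = R = 100 Ω
  C: Z = 1/(jωC) = -j/(ω·C) = 0 - j244.9 Ω
Step 3 — Parallel branch: R2 || C = 1/(1/R2 + 1/C) = 85.7 - j35 Ω.
Step 4 — Series with R1: Z_total = R1 + (R2 || C) = 127.2 - j35 Ω = 131.9∠-15.4° Ω.
Step 5 — Source phasor: V = 20.9∠-30.0° V = 18.1 - j10.45 V.
Step 6 — Ohm's law: I = V / Z_total = (18.1 - j10.45) / (127.2 - j35) = 0.1533 - j0.03997 A.
Step 7 — Convert to polar: |I| = 0.1584 A, ∠I = -14.6°.

I = 0.1584∠-14.6° A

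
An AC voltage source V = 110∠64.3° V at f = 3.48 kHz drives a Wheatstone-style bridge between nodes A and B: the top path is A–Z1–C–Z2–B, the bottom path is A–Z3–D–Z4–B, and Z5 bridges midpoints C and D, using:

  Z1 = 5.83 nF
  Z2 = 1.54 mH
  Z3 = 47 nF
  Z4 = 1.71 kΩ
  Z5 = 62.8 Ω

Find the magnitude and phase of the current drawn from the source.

Step 1 — Angular frequency: ω = 2π·f = 2π·3480 = 2.187e+04 rad/s.
Step 2 — Component impedances:
  Z1: Z = 1/(jωC) = -j/(ω·C) = 0 - j7845 Ω
  Z2: Z = jωL = j·2.187e+04·0.00154 = 0 + j33.67 Ω
  Z3: Z = 1/(jωC) = -j/(ω·C) = 0 - j973.1 Ω
  Z4: Z = R = 1710 Ω
  Z5: Z = R = 62.8 Ω
Step 3 — Bridge requires nodal analysis (the Z5 bridge couples midpoints C and D, so the two paths cannot be reduced to a simple series/parallel combination). Setting node B to ground and injecting 1 A at node A, the 3-node admittance system at A, C, D solves to V_A = Z_AB = 48.53 - j834.4 Ω = 835.9∠-86.7° Ω.
Step 4 — Source phasor: V = 110∠64.3° V = 47.7 + j99.12 V.
Step 5 — Ohm's law: I = V / Z_total = (47.7 + j99.12) / (48.53 - j834.4) = -0.1151 + j0.06386 A.
Step 6 — Convert to polar: |I| = 0.1316 A, ∠I = 151.0°.

I = 0.1316∠151.0° A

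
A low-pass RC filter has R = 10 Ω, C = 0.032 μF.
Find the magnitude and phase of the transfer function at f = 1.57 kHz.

Step 1 — Angular frequency: ω = 2π·1570 = 9865 rad/s.
Step 2 — Transfer function: H(jω) = 1/(1 + jωRC).
Step 3 — Denominator: 1 + jωRC = 1 + j·9865·10·3.2e-08 = 1 + j0.003157.
Step 4 — H = 1 - j0.003157.
Step 5 — Magnitude: |H| = 1 (-0.0 dB); phase: φ = -0.2°.

|H| = 1 (-0.0 dB), φ = -0.2°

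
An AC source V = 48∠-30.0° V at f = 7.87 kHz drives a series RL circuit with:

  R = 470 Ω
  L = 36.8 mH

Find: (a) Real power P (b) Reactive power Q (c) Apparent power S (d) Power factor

Step 1 — Angular frequency: ω = 2π·f = 2π·7870 = 4.945e+04 rad/s.
Step 2 — Component impedances:
  R: Z = R = 470 Ω
  L: Z = jωL = j·4.945e+04·0.0368 = 0 + j1820 Ω
Step 3 — Series combination: Z_total = R + L = 470 + j1820 Ω = 1879∠75.5° Ω.
Step 4 — Source phasor: V = 48∠-30.0° V = 41.57 - j24 V.
Step 5 — Current: I = V / Z = -0.006833 - j0.02461 A = 0.02554∠-105.5° A.
Step 6 — Complex power: S = V·I* = 0.3066 + j1.187 VA.
Step 7 — Real power: P = Re(S) = 0.3066 W.
Step 8 — Reactive power: Q = Im(S) = 1.187 VAR.
Step 9 — Apparent power: |S| = 1.226 VA.
Step 10 — Power factor: PF = P/|S| = 0.2501 (lagging).

(a) P = 0.3066 W  (b) Q = 1.187 VAR  (c) S = 1.226 VA  (d) PF = 0.2501 (lagging)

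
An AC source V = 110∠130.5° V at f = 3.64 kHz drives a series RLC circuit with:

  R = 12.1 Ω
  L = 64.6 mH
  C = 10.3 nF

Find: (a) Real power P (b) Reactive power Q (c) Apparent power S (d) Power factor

Step 1 — Angular frequency: ω = 2π·f = 2π·3640 = 2.287e+04 rad/s.
Step 2 — Component impedances:
  R: Z = R = 12.1 Ω
  L: Z = jωL = j·2.287e+04·0.0646 = 0 + j1477 Ω
  C: Z = 1/(jωC) = -j/(ω·C) = 0 - j4245 Ω
Step 3 — Series combination: Z_total = R + L + C = 12.1 - j2768 Ω = 2768∠-89.7° Ω.
Step 4 — Source phasor: V = 110∠130.5° V = -71.44 + j83.64 V.
Step 5 — Current: I = V / Z = -0.03034 - j0.02568 A = 0.03975∠-139.8° A.
Step 6 — Complex power: S = V·I* = 0.01911 - j4.372 VA.
Step 7 — Real power: P = Re(S) = 0.01911 W.
Step 8 — Reactive power: Q = Im(S) = -4.372 VAR.
Step 9 — Apparent power: |S| = 4.372 VA.
Step 10 — Power factor: PF = P/|S| = 0.004372 (leading).

(a) P = 0.01911 W  (b) Q = -4.372 VAR  (c) S = 4.372 VA  (d) PF = 0.004372 (leading)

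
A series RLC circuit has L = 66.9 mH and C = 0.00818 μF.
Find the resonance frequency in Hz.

Step 1 — Resonance condition Im(Z)=0 gives ω₀ = 1/√(LC).
Step 2 — ω₀ = 1/√(0.0669·8.18e-09) = 4.275e+04 rad/s.
Step 3 — f₀ = ω₀/(2π) = 6803 Hz.

f₀ = 6803 Hz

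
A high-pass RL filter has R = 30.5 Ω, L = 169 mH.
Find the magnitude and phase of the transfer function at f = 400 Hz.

Step 1 — Angular frequency: ω = 2π·400 = 2513 rad/s.
Step 2 — Transfer function: H(jω) = jωL/(R + jωL).
Step 3 — Numerator jωL = j·424.7; denominator R + jωL = 30.5 + j424.7.
Step 4 — H = 0.9949 + j0.07144.
Step 5 — Magnitude: |H| = 0.9974 (-0.0 dB); phase: φ = 4.1°.

|H| = 0.9974 (-0.0 dB), φ = 4.1°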